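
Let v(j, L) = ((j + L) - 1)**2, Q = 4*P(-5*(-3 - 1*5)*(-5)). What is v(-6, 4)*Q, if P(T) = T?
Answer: -7200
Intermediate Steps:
Q = -800 (Q = 4*(-5*(-3 - 1*5)*(-5)) = 4*(-5*(-3 - 5)*(-5)) = 4*(-5*(-8)*(-5)) = 4*(40*(-5)) = 4*(-200) = -800)
v(j, L) = (-1 + L + j)**2 (v(j, L) = ((L + j) - 1)**2 = (-1 + L + j)**2)
v(-6, 4)*Q = (-1 + 4 - 6)**2*(-800) = (-3)**2*(-800) = 9*(-800) = -7200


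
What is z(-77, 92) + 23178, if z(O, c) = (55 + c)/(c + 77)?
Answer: 3917229/169 ≈ 23179.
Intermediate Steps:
z(O, c) = (55 + c)/(77 + c)
z(-77, 92) + 23178 = (55 + 92)/(77 + 92) + 23178 = 147/169 + 23178 = 3917229/169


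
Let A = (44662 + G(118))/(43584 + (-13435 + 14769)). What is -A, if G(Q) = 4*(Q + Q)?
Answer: -22803/22459 ≈ -1.0153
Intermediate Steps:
G(Q) = 8*Q (G(Q) = 4*(2*Q) = 8*Q)
A = 22803/22459 (A = (44662 + 8*118)/(43584 + (-13435 + 14769)) = (44662 + 944)/(43584 + 1334) = 45606/44918 = 45606*(1/44918) = 22803/22459 ≈ 1.0153)
-A = -1*22803/22459 = -22803/22459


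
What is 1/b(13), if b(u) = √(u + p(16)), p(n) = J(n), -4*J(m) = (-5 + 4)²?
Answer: 2*√51/51 ≈ 0.28006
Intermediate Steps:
J(m) = -¼ (J(m) = -(-5 + 4)²/4 = -¼*(-1)² = -¼*1 = -¼)
p(n) = -¼
b(u) = √(-¼ + u) (b(u) = √(u - ¼) = √(-¼ + u))
1/b(13) = 1/(√(-1 + 4*13)/2) = 1/(√(-1 + 52)/2) = 1/(√51/2) = 2*√51/51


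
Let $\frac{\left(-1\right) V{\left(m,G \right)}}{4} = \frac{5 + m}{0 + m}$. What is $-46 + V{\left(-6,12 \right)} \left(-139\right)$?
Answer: $\frac{140}{3} \approx 46.667$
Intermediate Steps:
$V{\left(m,G \right)} = - \frac{4 \left(5 + m\right)}{m}$ ($V{\left(m,G \right)} = - 4 \frac{5 + m}{0 + m} = - 4 \frac{5 + m}{m} = - \frac{4 \left(5 + m\right)}{m}$)
$-46 + V{\left(-6,12 \right)} \left(-139\right) = -46 + \left(-4 - \frac{20}{-6}\right) \left(-139\right) = -46 + \left(-4 - - \frac{10}{3}\right) \left(-139\right) = -46 + \left(-4 + \frac{10}{3}\right) \left(-139\right) = -46 - - \frac{278}{3} = -46 + \frac{278}{3} = \frac{140}{3}$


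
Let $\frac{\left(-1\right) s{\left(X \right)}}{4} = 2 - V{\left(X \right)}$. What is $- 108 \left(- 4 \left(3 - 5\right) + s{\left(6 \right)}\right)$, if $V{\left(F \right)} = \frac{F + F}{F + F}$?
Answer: $-432$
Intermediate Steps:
$V{\left(F \right)} = 1$ ($V{\left(F \right)} = \frac{2 F}{2 F} = 2 F \frac{1}{2 F} = 1$)
$s{\left(X \right)} = -4$ ($s{\left(X \right)} = - 4 \left(2 - 1\right) = \left(-4\right) 1 = -4$)
$- 108 \left(- 4 \left(3 - 5\right) + s{\left(6 \right)}\right) = - 108 \left(- 4 \left(3 - 5\right) - 4\right) = - 108 \left(\left(-4\right) \left(-2\right) - 4\right) = - 108 \left(8 - 4\right) = \left(-108\right) 4 = -432$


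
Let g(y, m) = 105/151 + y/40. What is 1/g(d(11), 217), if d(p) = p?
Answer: 6040/5861 ≈ 1.0305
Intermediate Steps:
g(y, m) = 105/151 + y/40 (g(y, m) = 105*(1/151) + y*(1/40) = 105/151 + y/40)
1/g(d(11), 217) = 1/(105/151 + (1/40)*11) = 1/(105/151 + 11/40) = 1/(5861/6040) = 6040/5861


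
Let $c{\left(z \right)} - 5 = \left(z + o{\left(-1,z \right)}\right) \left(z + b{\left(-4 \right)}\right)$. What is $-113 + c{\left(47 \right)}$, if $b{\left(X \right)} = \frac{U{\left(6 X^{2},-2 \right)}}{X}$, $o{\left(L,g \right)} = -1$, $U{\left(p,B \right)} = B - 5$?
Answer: $\frac{4269}{2} \approx 2134.5$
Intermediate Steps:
$U{\left(p,B \right)} = -5 + B$
$b{\left(X \right)} = - \frac{7}{X}$ ($b{\left(X \right)} = \frac{-5 - 2}{X} = - \frac{7}{X}$)
$c{\left(z \right)} = 5 + \left(-1 + z\right) \left(\frac{7}{4} + z\right)$ ($c{\left(z \right)} = 5 + \left(z - 1\right) \left(z - \frac{7}{-4}\right) = 5 + \left(-1 + z\right) \left(z - - \frac{7}{4}\right) = 5 + \left(-1 + z\right) \left(z + \frac{7}{4}\right) = 5 + \left(-1 + z\right) \left(\frac{7}{4} + z\right)$)
$-113 + c{\left(47 \right)} = -113 + \left(\frac{13}{4} + 47^{2} + \frac{3}{4} \cdot 47\right) = -113 + \left(\frac{13}{4} + 2209 + \frac{141}{4}\right) = -113 + \frac{4495}{2} = \frac{4269}{2}$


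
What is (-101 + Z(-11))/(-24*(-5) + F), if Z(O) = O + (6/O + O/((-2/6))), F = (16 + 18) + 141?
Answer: -175/649 ≈ -0.26965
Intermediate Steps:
F = 175 (F = 34 + 141 = 175)
Z(O) = -2*O + 6/O (Z(O) = O + (6/O + O/((-2*⅙))) = O + (6/O + O/(-⅓)) = O + (6/O + O*(-3)) = O + (6/O - 3*O) = O + (-3*O + 6/O) = -2*O + 6/O)
(-101 + Z(-11))/(-24*(-5) + F) = (-101 + (-2*(-11) + 6/(-11)))/(-24*(-5) + 175) = (-101 + (22 + 6*(-1/11)))/(120 + 175) = (-101 + (22 - 6/11))/295 = (-101 + 236/11)*(1/295) = -875/11*1/295 = -175/649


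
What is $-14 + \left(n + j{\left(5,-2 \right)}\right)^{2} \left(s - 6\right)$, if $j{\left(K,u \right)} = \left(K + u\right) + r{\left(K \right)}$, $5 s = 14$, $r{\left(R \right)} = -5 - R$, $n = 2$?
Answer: $-94$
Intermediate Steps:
$s = \frac{14}{5}$ ($s = \frac{1}{5} \cdot 14 = \frac{14}{5} \approx 2.8$)
$j{\left(K,u \right)} = -5 + u$ ($j{\left(K,u \right)} = \left(K + u\right) - \left(5 + K\right) = -5 + u$)
$-14 + \left(n + j{\left(5,-2 \right)}\right)^{2} \left(s - 6\right) = -14 + \left(2 - 7\right)^{2} \left(\frac{14}{5} - 6\right) = -14 + \left(-5\right)^{2} \left(- \frac{16}{5}\right) = -14 + 25 \left(- \frac{16}{5}\right) = -14 - 80 = -94$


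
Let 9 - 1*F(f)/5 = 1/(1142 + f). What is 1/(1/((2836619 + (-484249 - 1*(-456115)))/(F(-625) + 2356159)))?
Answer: 1451986745/1218157463 ≈ 1.1920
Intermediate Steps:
F(f) = 45 - 5/(1142 + f)
1/(1/((2836619 + (-484249 - 1*(-456115)))/(F(-625) + 2356159))) = 1/(1/((2836619 + (-484249 - 1*(-456115)))/(5*(10277 + 9*(-625))/(1142 - 625) + 2356159))) = 1/(1/((2836619 + (-484249 + 456115))/(5*(10277 - 5625)/517 + 2356159))) = 1/(1/((2836619 - 28134)/(5*(1/517)*4652 + 2356159))) = 1/(1/(2808485/(23260/517 + 2356159))) = 1/(1/(2808485/(1218157463/517))) = 1/(1/(2808485*(517/1218157463))) = 1/(1/(1451986745/1218157463)) = 1/(1218157463/1451986745) = 1451986745/1218157463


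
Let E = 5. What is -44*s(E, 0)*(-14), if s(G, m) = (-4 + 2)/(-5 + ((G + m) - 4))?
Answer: 308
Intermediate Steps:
s(G, m) = -2/(-9 + G + m) (s(G, m) = -2/(-5 + (-4 + G + m)) = -2/(-9 + G + m))
-44*s(E, 0)*(-14) = -(-88)/(-9 + 5 + 0)*(-14) = -(-88)/(-4)*(-14) = -(-88)*(-1)/4*(-14) = -44*1/2*(-14) = -22*(-14) = 308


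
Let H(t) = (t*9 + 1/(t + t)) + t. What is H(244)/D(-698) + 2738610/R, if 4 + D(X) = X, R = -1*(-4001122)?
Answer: -637672988267/228448061712 ≈ -2.7913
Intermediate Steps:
R = 4001122
D(X) = -4 + X
H(t) = 1/(2*t) + 10*t (H(t) = (9*t + 1/(2*t)) + t = (1/(2*t) + 9*t) + t = 1/(2*t) + 10*t)
H(244)/D(-698) + 2738610/R = ((½)/244 + 10*244)/(-4 - 698) + 2738610/4001122 = ((½)*(1/244) + 2440)/(-702) + 2738610*(1/4001122) = (1/488 + 2440)*(-1/702) + 1369305/2000561 = (1190721/488)*(-1/702) + 1369305/2000561 = -396907/114192 + 1369305/2000561 = -637672988267/228448061712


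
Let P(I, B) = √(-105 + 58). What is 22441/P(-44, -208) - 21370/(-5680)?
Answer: 2137/568 - 22441*I*√47/47 ≈ 3.7623 - 3273.4*I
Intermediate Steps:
P(I, B) = I*√47 (P(I, B) = √(-47) = I*√47)
22441/P(-44, -208) - 21370/(-5680) = 22441/((I*√47)) - 21370/(-5680) = 22441*(-I*√47/47) - 21370*(-1/5680) = -22441*I*√47/47 + 2137/568 = 2137/568 - 22441*I*√47/47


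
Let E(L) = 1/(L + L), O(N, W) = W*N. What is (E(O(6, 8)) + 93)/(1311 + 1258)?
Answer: 8929/246624 ≈ 0.036205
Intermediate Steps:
O(N, W) = N*W
E(L) = 1/(2*L)
(E(O(6, 8)) + 93)/(1311 + 1258) = (1/(2*((6*8))) + 93)/(1311 + 1258) = ((½)/48 + 93)/2569 = ((½)*(1/48) + 93)*(1/2569) = (1/96 + 93)*(1/2569) = (8929/96)*(1/2569) = 8929/246624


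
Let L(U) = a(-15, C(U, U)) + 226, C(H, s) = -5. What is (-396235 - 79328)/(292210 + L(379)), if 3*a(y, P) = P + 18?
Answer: -1426689/877321 ≈ -1.6262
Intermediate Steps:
a(y, P) = 6 + P/3 (a(y, P) = (P + 18)/3 = (18 + P)/3 = 6 + P/3)
L(U) = 691/3 (L(U) = (6 + (⅓)*(-5)) + 226 = (6 - 5/3) + 226 = 13/3 + 226 = 691/3)
(-396235 - 79328)/(292210 + L(379)) = (-396235 - 79328)/(292210 + 691/3) = -475563/877321/3 = -475563*3/877321 = -1426689/877321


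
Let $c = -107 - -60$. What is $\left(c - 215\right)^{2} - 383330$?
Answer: $-314686$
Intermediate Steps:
$c = -47$ ($c = -107 + 60 = -47$)
$\left(c - 215\right)^{2} - 383330 = \left(-47 - 215\right)^{2} - 383330 = \left(-262\right)^{2} - 383330 = 68644 - 383330 = -314686$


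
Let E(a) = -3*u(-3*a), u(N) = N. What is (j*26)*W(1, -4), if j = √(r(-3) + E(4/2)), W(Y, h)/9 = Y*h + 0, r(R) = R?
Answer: -936*√15 ≈ -3625.1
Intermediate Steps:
W(Y, h) = 9*Y*h (W(Y, h) = 9*(Y*h + 0) = 9*(Y*h) = 9*Y*h)
E(a) = 9*a (E(a) = -(-9)*a = 9*a)
j = √15 (j = √(-3 + 9*(4/2)) = √(-3 + 9*(4*(½))) = √(-3 + 9*2) = √(-3 + 18) = √15 ≈ 3.8730)
(j*26)*W(1, -4) = (√15*26)*(9*1*(-4)) = (26*√15)*(-36) = -936*√15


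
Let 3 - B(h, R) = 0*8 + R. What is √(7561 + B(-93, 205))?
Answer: √7359 ≈ 85.785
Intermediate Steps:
B(h, R) = 3 - R (B(h, R) = 3 - (0*8 + R) = 3 - (0 + R) = 3 - R)
√(7561 + B(-93, 205)) = √(7561 + (3 - 1*205)) = √(7561 + (3 - 205)) = √(7561 - 202) = √7359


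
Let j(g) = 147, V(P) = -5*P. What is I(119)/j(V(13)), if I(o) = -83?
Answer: -83/147 ≈ -0.56463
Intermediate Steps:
I(119)/j(V(13)) = -83/147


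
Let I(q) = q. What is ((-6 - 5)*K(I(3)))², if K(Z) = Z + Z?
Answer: 4356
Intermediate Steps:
K(Z) = 2*Z
((-6 - 5)*K(I(3)))² = ((-6 - 5)*(2*3))² = (-11*6)² = (-66)² = 4356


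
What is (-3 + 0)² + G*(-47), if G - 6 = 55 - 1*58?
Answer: -132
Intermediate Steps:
G = 3 (G = 6 + (55 - 1*58) = 6 + (55 - 58) = 6 - 3 = 3)
(-3 + 0)² + G*(-47) = (-3 + 0)² + 3*(-47) = (-3)² - 141 = 9 - 141 = -132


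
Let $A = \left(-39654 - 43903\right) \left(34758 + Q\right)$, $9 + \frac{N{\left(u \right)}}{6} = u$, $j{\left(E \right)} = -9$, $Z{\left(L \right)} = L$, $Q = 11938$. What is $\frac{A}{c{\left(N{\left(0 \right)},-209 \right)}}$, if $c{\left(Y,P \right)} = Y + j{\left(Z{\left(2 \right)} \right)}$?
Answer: $\frac{3901777672}{63} \approx 6.1933 \cdot 10^{7}$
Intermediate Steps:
$N{\left(u \right)} = -54 + 6 u$
$c{\left(Y,P \right)} = -9 + Y$ ($c{\left(Y,P \right)} = Y - 9 = -9 + Y$)
$A = -3901777672$ ($A = \left(-39654 - 43903\right) \left(34758 + 11938\right) = \left(-83557\right) 46696 = -3901777672$)
$\frac{A}{c{\left(N{\left(0 \right)},-209 \right)}} = - \frac{3901777672}{-9 + \left(-54 + 6 \cdot 0\right)} = - \frac{3901777672}{-9 + \left(-54 + 0\right)} = - \frac{3901777672}{-9 - 54} = - \frac{3901777672}{-63} = \left(-3901777672\right) \left(- \frac{1}{63}\right) = \frac{3901777672}{63}$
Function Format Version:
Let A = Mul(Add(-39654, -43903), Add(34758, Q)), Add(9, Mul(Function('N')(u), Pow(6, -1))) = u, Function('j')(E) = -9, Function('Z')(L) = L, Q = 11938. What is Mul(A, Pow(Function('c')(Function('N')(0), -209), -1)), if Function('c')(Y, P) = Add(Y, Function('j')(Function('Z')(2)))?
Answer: Rational(3901777672, 63) ≈ 6.1933e+7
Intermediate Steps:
Function('N')(u) = Add(-54, Mul(6, u))
Function('c')(Y, P) = Add(-9, Y) (Function('c')(Y, P) = Add(Y, -9) = Add(-9, Y))
A = -3901777672 (A = Mul(Add(-39654, -43903), Add(34758, 11938)) = Mul(-83557, 46696) = -3901777672)
Mul(A, Pow(Function('c')(Function('N')(0), -209), -1)) = Mul(-3901777672, Pow(Add(-9, Add(-54, Mul(6, 0))), -1)) = Mul(-3901777672, Pow(Add(-9, Add(-54, 0)), -1)) = Mul(-3901777672, Pow(Add(-9, -54), -1)) = Mul(-3901777672, Pow(-63, -1)) = Mul(-3901777672, Rational(-1, 63)) = Rational(3901777672, 63)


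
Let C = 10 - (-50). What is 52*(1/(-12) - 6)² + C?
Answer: 71437/36 ≈ 1984.4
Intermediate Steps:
C = 60 (C = 10 - 10*(-5) = 10 + 50 = 60)
52*(1/(-12) - 6)² + C = 52*(1/(-12) - 6)² + 60 = 52*(-1/12 - 6)² + 60 = 52*(-73/12)² + 60 = 52*(5329/144) + 60 = 69277/36 + 60 = 71437/36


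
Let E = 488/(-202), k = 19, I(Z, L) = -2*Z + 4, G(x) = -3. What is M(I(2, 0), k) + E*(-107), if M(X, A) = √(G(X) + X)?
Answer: 26108/101 + I*√3 ≈ 258.5 + 1.732*I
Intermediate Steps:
I(Z, L) = 4 - 2*Z
M(X, A) = √(-3 + X)
E = -244/101 (E = 488*(-1/202) = -244/101 ≈ -2.4158)
M(I(2, 0), k) + E*(-107) = √(-3 + (4 - 2*2)) - 244/101*(-107) = √(-3 + (4 - 4)) + 26108/101 = √(-3 + 0) + 26108/101 = √(-3) + 26108/101 = I*√3 + 26108/101 = 26108/101 + I*√3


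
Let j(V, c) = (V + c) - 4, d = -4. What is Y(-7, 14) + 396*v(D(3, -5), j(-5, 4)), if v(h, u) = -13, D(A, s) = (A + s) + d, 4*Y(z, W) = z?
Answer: -20599/4 ≈ -5149.8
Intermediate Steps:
j(V, c) = -4 + V + c
Y(z, W) = z/4
D(A, s) = -4 + A + s (D(A, s) = (A + s) - 4 = -4 + A + s)
Y(-7, 14) + 396*v(D(3, -5), j(-5, 4)) = (¼)*(-7) + 396*(-13) = -7/4 - 5148 = -20599/4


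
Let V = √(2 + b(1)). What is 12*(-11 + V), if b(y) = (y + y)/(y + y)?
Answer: -132 + 12*√3 ≈ -111.22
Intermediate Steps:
b(y) = 1 (b(y) = (2*y)/((2*y)) = (2*y)*(1/(2*y)) = 1)
V = √3 (V = √(2 + 1) = √3 ≈ 1.7320)
12*(-11 + V) = 12*(-11 + √3) = -132 + 12*√3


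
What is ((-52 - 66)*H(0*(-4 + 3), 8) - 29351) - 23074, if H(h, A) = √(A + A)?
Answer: -52897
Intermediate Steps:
H(h, A) = √2*√A (H(h, A) = √(2*A) = √2*√A)
((-52 - 66)*H(0*(-4 + 3), 8) - 29351) - 23074 = ((-52 - 66)*(√2*√8) - 29351) - 23074 = (-118*√2*2*√2 - 29351) - 23074 = (-118*4 - 29351) - 23074 = (-472 - 29351) - 23074 = -29823 - 23074 = -52897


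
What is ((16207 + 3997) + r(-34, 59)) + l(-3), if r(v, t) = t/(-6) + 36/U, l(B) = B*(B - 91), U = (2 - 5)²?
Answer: 122881/6 ≈ 20480.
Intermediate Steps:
U = 9 (U = (-3)² = 9)
l(B) = B*(-91 + B)
r(v, t) = 4 - t/6 (r(v, t) = t/(-6) + 36/9 = t*(-⅙) + 36*(⅑) = -t/6 + 4 = 4 - t/6)
((16207 + 3997) + r(-34, 59)) + l(-3) = ((16207 + 3997) + (4 - ⅙*59)) - 3*(-91 - 3) = (20204 + (4 - 59/6)) - 3*(-94) = (20204 - 35/6) + 282 = 121189/6 + 282 = 122881/6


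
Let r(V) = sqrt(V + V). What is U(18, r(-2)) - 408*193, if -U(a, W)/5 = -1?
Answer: -78739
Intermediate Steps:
r(V) = sqrt(2)*sqrt(V) (r(V) = sqrt(2*V) = sqrt(2)*sqrt(V))
U(a, W) = 5 (U(a, W) = -5*(-1) = 5)
U(18, r(-2)) - 408*193 = 5 - 408*193 = 5 - 78744 = -78739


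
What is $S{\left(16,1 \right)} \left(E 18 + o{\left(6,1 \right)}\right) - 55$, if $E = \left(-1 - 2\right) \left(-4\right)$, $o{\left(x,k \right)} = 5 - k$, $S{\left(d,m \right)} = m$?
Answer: $165$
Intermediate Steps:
$E = 12$ ($E = \left(-3\right) \left(-4\right) = 12$)
$S{\left(16,1 \right)} \left(E 18 + o{\left(6,1 \right)}\right) - 55 = 1 \left(12 \cdot 18 + \left(5 - 1\right)\right) - 55 = 1 \left(216 + \left(5 - 1\right)\right) + \left(-227 + 172\right) = 1 \left(216 + 4\right) - 55 = 1 \cdot 220 - 55 = 220 - 55 = 165$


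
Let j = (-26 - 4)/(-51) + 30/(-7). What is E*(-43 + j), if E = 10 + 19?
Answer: -161153/119 ≈ -1354.2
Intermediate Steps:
j = -440/119 (j = -30*(-1/51) + 30*(-1/7) = 10/17 - 30/7 = -440/119 ≈ -3.6975)
E = 29
E*(-43 + j) = 29*(-43 - 440/119) = 29*(-5557/119) = -161153/119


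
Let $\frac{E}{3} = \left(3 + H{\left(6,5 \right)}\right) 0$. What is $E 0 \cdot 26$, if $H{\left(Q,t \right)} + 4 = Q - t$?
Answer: $0$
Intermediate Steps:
$H{\left(Q,t \right)} = -4 + Q - t$ ($H{\left(Q,t \right)} = -4 + \left(Q - t\right) = -4 + Q - t$)
$E = 0$ ($E = 3 \left(3 - 3\right) 0 = 3 \cdot 0 \cdot 0 = 3 \cdot 0 = 0$)
$E 0 \cdot 26 = 0 \cdot 0 \cdot 26 = 0 \cdot 26 = 0$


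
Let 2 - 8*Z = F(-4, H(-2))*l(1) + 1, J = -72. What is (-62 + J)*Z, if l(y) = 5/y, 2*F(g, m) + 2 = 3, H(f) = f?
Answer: 201/8 ≈ 25.125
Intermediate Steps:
F(g, m) = ½ (F(g, m) = -1 + (½)*3 = -1 + 3/2 = ½)
Z = -3/16 (Z = ¼ - ((5/1)/2 + 1)/8 = ¼ - ((5*1)/2 + 1)/8 = ¼ - ((½)*5 + 1)/8 = ¼ - (5/2 + 1)/8 = ¼ - ⅛*7/2 = ¼ - 7/16 = -3/16 ≈ -0.18750)
(-62 + J)*Z = (-62 - 72)*(-3/16) = -134*(-3/16) = 201/8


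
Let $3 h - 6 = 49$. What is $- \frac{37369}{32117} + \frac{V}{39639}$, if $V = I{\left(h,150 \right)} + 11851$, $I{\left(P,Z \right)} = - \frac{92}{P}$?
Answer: $- \frac{60544681612}{70019716965} \approx -0.86468$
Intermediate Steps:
$h = \frac{55}{3}$ ($h = 2 + \frac{1}{3} \cdot 49 = 2 + \frac{49}{3} = \frac{55}{3} \approx 18.333$)
$V = \frac{651529}{55}$ ($V = - \frac{92}{\frac{55}{3}} + 11851 = \left(-92\right) \frac{3}{55} + 11851 = - \frac{276}{55} + 11851 = \frac{651529}{55} \approx 11846.0$)
$- \frac{37369}{32117} + \frac{V}{39639} = - \frac{37369}{32117} + \frac{651529}{55 \cdot 39639} = \left(-37369\right) \frac{1}{32117} + \frac{651529}{55} \cdot \frac{1}{39639} = - \frac{37369}{32117} + \frac{651529}{2180145} = - \frac{60544681612}{70019716965}$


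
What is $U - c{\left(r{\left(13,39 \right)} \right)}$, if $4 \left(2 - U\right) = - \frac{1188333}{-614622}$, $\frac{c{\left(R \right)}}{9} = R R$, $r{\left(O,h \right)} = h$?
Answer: $- \frac{11216837863}{819496} \approx -13687.0$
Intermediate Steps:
$c{\left(R \right)} = 9 R^{2}$ ($c{\left(R \right)} = 9 R R = 9 R^{2}$)
$U = \frac{1242881}{819496}$ ($U = 2 - \frac{\left(-1188333\right) \frac{1}{-614622}}{4} = 2 - \frac{\left(-1188333\right) \left(- \frac{1}{614622}\right)}{4} = 2 - \frac{396111}{819496} = \frac{1242881}{819496} \approx 1.5166$)
$U - c{\left(r{\left(13,39 \right)} \right)} = \frac{1242881}{819496} - 9 \cdot 39^{2} = \frac{1242881}{819496} - 9 \cdot 1521 = \frac{1242881}{819496} - 13689 = - \frac{11216837863}{819496}$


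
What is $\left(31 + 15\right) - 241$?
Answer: $-195$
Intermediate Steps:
$\left(31 + 15\right) - 241 = 46 - 241 = -195$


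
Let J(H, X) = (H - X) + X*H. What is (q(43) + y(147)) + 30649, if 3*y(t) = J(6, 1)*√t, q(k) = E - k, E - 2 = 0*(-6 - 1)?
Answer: 30608 + 77*√3/3 ≈ 30652.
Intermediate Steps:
E = 2 (E = 2 + 0*(-6 - 1) = 2 + 0*(-7) = 2 + 0 = 2)
J(H, X) = H - X + H*X (J(H, X) = (H - X) + H*X = H - X + H*X)
q(k) = 2 - k
y(t) = 11*√t/3 (y(t) = ((6 - 1*1 + 6*1)*√t)/3 = ((6 - 1 + 6)*√t)/3 = (11*√t)/3 = 11*√t/3)
(q(43) + y(147)) + 30649 = ((2 - 1*43) + 11*√147/3) + 30649 = ((2 - 43) + 11*(7*√3)/3) + 30649 = (-41 + 77*√3/3) + 30649 = 30608 + 77*√3/3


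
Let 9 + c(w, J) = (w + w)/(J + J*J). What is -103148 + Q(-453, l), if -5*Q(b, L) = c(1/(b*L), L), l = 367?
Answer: -5789904369712967/56132987640 ≈ -1.0315e+5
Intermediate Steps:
c(w, J) = -9 + 2*w/(J + J²) (c(w, J) = -9 + (w + w)/(J + J*J) = -9 + (2*w)/(J + J²) = -9 + 2*w/(J + J²))
Q(b, L) = -(-9*L - 9*L² + 2/(L*b))/(5*L*(1 + L)) (Q(b, L) = -(-9*L - 9*L² + 2/((b*L)))/(5*L*(1 + L)) = -(-9*L - 9*L² + 2/((L*b)))/(5*L*(1 + L)) = -(-9*L - 9*L² + 2*(1/(L*b)))/(5*L*(1 + L)) = -(-9*L - 9*L² + 2/(L*b))/(5*L*(1 + L)))
-103148 + Q(-453, l) = -103148 + (⅕)*(-2 + 9*(-453)*367²*(1 + 367))/(367²*(-453)*(1 + 367)) = -103148 + (⅕)*(1/134689)*(-1/453)*(-2 + 9*(-453)*134689*368)/368 = -103148 + (⅕)*(1/134689)*(-1/453)*(1/368)*(-2 - 202078755504) = -103148 + (⅕)*(1/134689)*(-1/453)*(1/368)*(-202078755506) = -103148 + 101039377753/56132987640 = -5789904369712967/56132987640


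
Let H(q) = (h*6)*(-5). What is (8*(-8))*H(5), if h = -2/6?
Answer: -640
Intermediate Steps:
h = -⅓ (h = -2*⅙ = -⅓ ≈ -0.33333)
H(q) = 10 (H(q) = -⅓*6*(-5) = -2*(-5) = 10)
(8*(-8))*H(5) = (8*(-8))*10 = -64*10 = -640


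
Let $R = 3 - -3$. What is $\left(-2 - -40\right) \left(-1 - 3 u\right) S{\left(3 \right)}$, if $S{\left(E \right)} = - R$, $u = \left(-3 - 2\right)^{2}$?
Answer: $17328$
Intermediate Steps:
$u = 25$ ($u = \left(-5\right)^{2} = 25$)
$R = 6$ ($R = 3 + 3 = 6$)
$S{\left(E \right)} = -6$ ($S{\left(E \right)} = \left(-1\right) 6 = -6$)
$\left(-2 - -40\right) \left(-1 - 3 u\right) S{\left(3 \right)} = \left(-2 - -40\right) \left(-1 - 75\right) \left(-6\right) = \left(-2 + 40\right) \left(-1 - 75\right) \left(-6\right) = 38 \left(-76\right) \left(-6\right) = \left(-2888\right) \left(-6\right) = 17328$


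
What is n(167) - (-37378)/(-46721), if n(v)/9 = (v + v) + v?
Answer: 210627611/46721 ≈ 4508.2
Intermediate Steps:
n(v) = 27*v (n(v) = 9*((v + v) + v) = 9*(2*v + v) = 9*(3*v) = 27*v)
n(167) - (-37378)/(-46721) = 27*167 - (-37378)/(-46721) = 4509 - (-37378)*(-1)/46721 = 4509 - 1*37378/46721 = 4509 - 37378/46721 = 210627611/46721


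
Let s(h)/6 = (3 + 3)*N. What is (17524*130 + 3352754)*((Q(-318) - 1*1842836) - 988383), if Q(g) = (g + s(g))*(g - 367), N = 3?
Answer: -15132236230506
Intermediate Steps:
s(h) = 108 (s(h) = 6*((3 + 3)*3) = 6*(6*3) = 6*18 = 108)
Q(g) = (-367 + g)*(108 + g) (Q(g) = (g + 108)*(g - 367) = (108 + g)*(-367 + g) = (-367 + g)*(108 + g))
(17524*130 + 3352754)*((Q(-318) - 1*1842836) - 988383) = (17524*130 + 3352754)*(((-39636 + (-318)² - 259*(-318)) - 1*1842836) - 988383) = (2278120 + 3352754)*(((-39636 + 101124 + 82362) - 1842836) - 988383) = 5630874*((143850 - 1842836) - 988383) = 5630874*(-1698986 - 988383) = 5630874*(-2687369) = -15132236230506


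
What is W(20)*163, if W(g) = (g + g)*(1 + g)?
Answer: 136920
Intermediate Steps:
W(g) = 2*g*(1 + g) (W(g) = (2*g)*(1 + g) = 2*g*(1 + g))
W(20)*163 = (2*20*(1 + 20))*163 = (2*20*21)*163 = 840*163 = 136920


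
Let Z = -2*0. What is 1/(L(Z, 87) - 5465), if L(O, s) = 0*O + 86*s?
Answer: 1/2017 ≈ 0.00049579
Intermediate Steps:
Z = 0
L(O, s) = 86*s (L(O, s) = 0 + 86*s = 86*s)
1/(L(Z, 87) - 5465) = 1/(86*87 - 5465) = 1/(7482 - 5465) = 1/2017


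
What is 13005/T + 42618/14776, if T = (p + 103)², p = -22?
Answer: 26209921/5385852 ≈ 4.8664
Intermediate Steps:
T = 6561 (T = (-22 + 103)² = 81² = 6561)
13005/T + 42618/14776 = 13005/6561 + 42618/14776 = 13005*(1/6561) + 42618*(1/14776) = 1445/729 + 21309/7388 = 26209921/5385852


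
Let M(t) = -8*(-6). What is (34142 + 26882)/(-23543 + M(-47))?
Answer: -61024/23495 ≈ -2.5973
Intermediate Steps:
M(t) = 48
(34142 + 26882)/(-23543 + M(-47)) = (34142 + 26882)/(-23543 + 48) = 61024/(-23495) = 61024*(-1/23495) = -61024/23495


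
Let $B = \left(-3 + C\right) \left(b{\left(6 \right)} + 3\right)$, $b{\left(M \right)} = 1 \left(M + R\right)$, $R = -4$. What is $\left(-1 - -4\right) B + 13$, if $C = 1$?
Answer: $-17$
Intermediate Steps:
$b{\left(M \right)} = -4 + M$ ($b{\left(M \right)} = 1 \left(M - 4\right) = 1 \left(-4 + M\right) = -4 + M$)
$B = -10$ ($B = \left(-3 + 1\right) \left(\left(-4 + 6\right) + 3\right) = - 2 \left(2 + 3\right) = \left(-2\right) 5 = -10$)
$\left(-1 - -4\right) B + 13 = \left(-1 - -4\right) \left(-10\right) + 13 = \left(-1 + 4\right) \left(-10\right) + 13 = 3 \left(-10\right) + 13 = -30 + 13 = -17$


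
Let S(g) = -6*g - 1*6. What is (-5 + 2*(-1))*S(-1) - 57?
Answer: -57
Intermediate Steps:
S(g) = -6 - 6*g (S(g) = -6*g - 6 = -6 - 6*g)
(-5 + 2*(-1))*S(-1) - 57 = (-5 + 2*(-1))*(-6 - 6*(-1)) - 57 = (-5 - 2)*(-6 + 6) - 57 = -7*0 - 57 = 0 - 57 = -57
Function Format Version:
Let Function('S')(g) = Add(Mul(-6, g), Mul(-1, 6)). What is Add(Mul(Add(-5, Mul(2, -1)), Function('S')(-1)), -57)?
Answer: -57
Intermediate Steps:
Function('S')(g) = Add(-6, Mul(-6, g)) (Function('S')(g) = Add(Mul(-6, g), -6) = Add(-6, Mul(-6, g)))
Add(Mul(Add(-5, Mul(2, -1)), Function('S')(-1)), -57) = Add(Mul(Add(-5, Mul(2, -1)), Add(-6, Mul(-6, -1))), -57) = Add(Mul(Add(-5, -2), Add(-6, 6)), -57) = Add(Mul(-7, 0), -57) = Add(0, -57) = -57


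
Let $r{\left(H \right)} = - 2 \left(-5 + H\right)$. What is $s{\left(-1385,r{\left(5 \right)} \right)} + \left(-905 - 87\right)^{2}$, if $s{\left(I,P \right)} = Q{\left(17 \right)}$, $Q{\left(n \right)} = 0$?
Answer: $984064$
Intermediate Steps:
$r{\left(H \right)} = 10 - 2 H$
$s{\left(I,P \right)} = 0$
$s{\left(-1385,r{\left(5 \right)} \right)} + \left(-905 - 87\right)^{2} = 0 + \left(-905 - 87\right)^{2} = 0 + \left(-992\right)^{2} = 0 + 984064 = 984064$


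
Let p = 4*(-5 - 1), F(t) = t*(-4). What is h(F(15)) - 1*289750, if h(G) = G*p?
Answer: -288310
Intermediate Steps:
F(t) = -4*t
p = -24 (p = 4*(-6) = -24)
h(G) = -24*G (h(G) = G*(-24) = -24*G)
h(F(15)) - 1*289750 = -(-96)*15 - 1*289750 = -24*(-60) - 289750 = 1440 - 289750 = -288310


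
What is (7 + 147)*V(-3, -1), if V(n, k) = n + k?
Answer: -616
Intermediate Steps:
V(n, k) = k + n
(7 + 147)*V(-3, -1) = (7 + 147)*(-1 - 3) = 154*(-4) = -616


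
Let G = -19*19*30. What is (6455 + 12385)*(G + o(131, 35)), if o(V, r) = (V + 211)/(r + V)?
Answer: -16931865960/83 ≈ -2.0400e+8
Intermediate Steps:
o(V, r) = (211 + V)/(V + r)
G = -10830 (G = -361*30 = -10830)
(6455 + 12385)*(G + o(131, 35)) = (6455 + 12385)*(-10830 + (211 + 131)/(131 + 35)) = 18840*(-10830 + 342/166) = 18840*(-10830 + (1/166)*342) = 18840*(-10830 + 171/83) = 18840*(-898719/83) = -16931865960/83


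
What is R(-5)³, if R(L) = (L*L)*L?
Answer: -1953125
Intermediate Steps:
R(L) = L³ (R(L) = L²*L = L³)
R(-5)³ = ((-5)³)³ = (-125)³ = -1953125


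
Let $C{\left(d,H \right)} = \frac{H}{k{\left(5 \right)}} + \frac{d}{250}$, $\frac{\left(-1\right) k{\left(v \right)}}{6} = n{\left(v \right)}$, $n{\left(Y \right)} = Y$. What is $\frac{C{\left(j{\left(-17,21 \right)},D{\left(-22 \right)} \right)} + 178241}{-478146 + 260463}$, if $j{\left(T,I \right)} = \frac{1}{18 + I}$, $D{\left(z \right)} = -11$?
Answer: $- \frac{32182469}{39303875} \approx -0.81881$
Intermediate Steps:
$k{\left(v \right)} = - 6 v$
$C{\left(d,H \right)} = - \frac{H}{30} + \frac{d}{250}$ ($C{\left(d,H \right)} = \frac{H}{\left(-6\right) 5} + \frac{d}{250} = \frac{H}{-30} + d \frac{1}{250} = H \left(- \frac{1}{30}\right) + \frac{d}{250} = - \frac{H}{30} + \frac{d}{250}$)
$\frac{C{\left(j{\left(-17,21 \right)},D{\left(-22 \right)} \right)} + 178241}{-478146 + 260463} = \frac{\left(\left(- \frac{1}{30}\right) \left(-11\right) + \frac{1}{250 \left(18 + 21\right)}\right) + 178241}{-478146 + 260463} = \frac{\left(\frac{11}{30} + \frac{1}{250 \cdot 39}\right) + 178241}{-217683} = \left(\left(\frac{11}{30} + \frac{1}{250} \cdot \frac{1}{39}\right) + 178241\right) \left(- \frac{1}{217683}\right) = \left(\left(\frac{11}{30} + \frac{1}{9750}\right) + 178241\right) \left(- \frac{1}{217683}\right) = \left(\frac{596}{1625} + 178241\right) \left(- \frac{1}{217683}\right) = \frac{289642221}{1625} \left(- \frac{1}{217683}\right) = - \frac{32182469}{39303875}$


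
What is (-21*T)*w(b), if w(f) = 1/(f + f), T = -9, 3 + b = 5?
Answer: 189/4 ≈ 47.250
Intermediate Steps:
b = 2 (b = -3 + 5 = 2)
w(f) = 1/(2*f)
(-21*T)*w(b) = (-21*(-9))*((1/2)/2) = 189*((1/2)*(1/2)) = 189*(1/4) = 189/4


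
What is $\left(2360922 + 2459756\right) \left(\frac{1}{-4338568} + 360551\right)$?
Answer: $\frac{3770433113865967813}{2169284} \approx 1.7381 \cdot 10^{12}$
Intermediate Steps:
$\left(2360922 + 2459756\right) \left(\frac{1}{-4338568} + 360551\right) = 4820678 \left(- \frac{1}{4338568} + 360551\right) = 4820678 \cdot \frac{1564275030967}{4338568} = \frac{3770433113865967813}{2169284}$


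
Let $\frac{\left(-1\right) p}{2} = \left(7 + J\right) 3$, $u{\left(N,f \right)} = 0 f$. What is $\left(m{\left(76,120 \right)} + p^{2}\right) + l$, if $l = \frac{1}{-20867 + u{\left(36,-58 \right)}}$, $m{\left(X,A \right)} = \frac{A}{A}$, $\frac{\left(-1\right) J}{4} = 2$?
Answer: $\frac{772078}{20867} \approx 37.0$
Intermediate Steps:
$J = -8$ ($J = \left(-4\right) 2 = -8$)
$u{\left(N,f \right)} = 0$
$m{\left(X,A \right)} = 1$
$p = 6$ ($p = - 2 \left(7 - 8\right) 3 = - 2 \left(\left(-1\right) 3\right) = \left(-2\right) \left(-3\right) = 6$)
$l = - \frac{1}{20867}$ ($l = \frac{1}{-20867 + 0} = \frac{1}{-20867} = - \frac{1}{20867} \approx -4.7923 \cdot 10^{-5}$)
$\left(m{\left(76,120 \right)} + p^{2}\right) + l = \left(1 + 6^{2}\right) - \frac{1}{20867} = \left(1 + 36\right) - \frac{1}{20867} = 37 - \frac{1}{20867} = \frac{772078}{20867}$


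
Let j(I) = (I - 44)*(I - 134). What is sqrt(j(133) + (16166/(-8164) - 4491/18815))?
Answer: I*sqrt(538070318273748910)/76802830 ≈ 9.5509*I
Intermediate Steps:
j(I) = (-134 + I)*(-44 + I) (j(I) = (-44 + I)*(-134 + I) = (-134 + I)*(-44 + I))
sqrt(j(133) + (16166/(-8164) - 4491/18815)) = sqrt((5896 + 133**2 - 178*133) + (16166/(-8164) - 4491/18815)) = sqrt((5896 + 17689 - 23674) + (16166*(-1/8164) - 4491*1/18815)) = sqrt(-89 + (-8083/4082 - 4491/18815)) = sqrt(-89 - 170413907/76802830) = sqrt(-7005865777/76802830) = I*sqrt(538070318273748910)/76802830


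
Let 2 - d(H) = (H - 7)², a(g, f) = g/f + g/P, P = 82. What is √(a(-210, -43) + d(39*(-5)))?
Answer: I*√126812292053/1763 ≈ 201.99*I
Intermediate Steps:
a(g, f) = g/82 + g/f (a(g, f) = g/f + g/82 = g/82 + g/f)
d(H) = 2 - (-7 + H)² (d(H) = 2 - (H - 7)² = 2 - (-7 + H)²)
√(a(-210, -43) + d(39*(-5))) = √(((1/82)*(-210) - 210/(-43)) + (2 - (-7 + 39*(-5))²)) = √((-105/41 - 210*(-1/43)) + (2 - (-7 - 195)²)) = √((-105/41 + 210/43) + (2 - 1*(-202)²)) = √(4095/1763 + (2 - 1*40804)) = √(4095/1763 + (2 - 40804)) = √(4095/1763 - 40802) = √(-71929831/1763) = I*√126812292053/1763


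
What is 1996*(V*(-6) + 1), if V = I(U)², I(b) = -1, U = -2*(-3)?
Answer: -9980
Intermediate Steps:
U = 6
V = 1 (V = (-1)² = 1)
1996*(V*(-6) + 1) = 1996*(1*(-6) + 1) = 1996*(-6 + 1) = 1996*(-5) = -9980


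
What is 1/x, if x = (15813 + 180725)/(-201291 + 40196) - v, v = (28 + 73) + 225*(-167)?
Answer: 161095/6036677492 ≈ 2.6686e-5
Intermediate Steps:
v = -37474 (v = 101 - 37575 = -37474)
x = 6036677492/161095 (x = (15813 + 180725)/(-201291 + 40196) - 1*(-37474) = 196538/(-161095) + 37474 = 196538*(-1/161095) + 37474 = -196538/161095 + 37474 = 6036677492/161095 ≈ 37473.)
1/x = 1/(6036677492/161095) = 161095/6036677492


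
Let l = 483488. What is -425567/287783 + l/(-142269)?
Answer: -199684618627/40942599627 ≈ -4.8772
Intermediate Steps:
-425567/287783 + l/(-142269) = -425567/287783 + 483488/(-142269) = -425567*1/287783 + 483488*(-1/142269) = -425567/287783 - 483488/142269 = -199684618627/40942599627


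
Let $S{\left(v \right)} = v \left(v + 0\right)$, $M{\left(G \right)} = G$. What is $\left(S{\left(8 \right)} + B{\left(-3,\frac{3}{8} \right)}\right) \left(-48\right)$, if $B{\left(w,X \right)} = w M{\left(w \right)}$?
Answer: $-3504$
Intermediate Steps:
$S{\left(v \right)} = v^{2}$ ($S{\left(v \right)} = v v = v^{2}$)
$B{\left(w,X \right)} = w^{2}$ ($B{\left(w,X \right)} = w w = w^{2}$)
$\left(S{\left(8 \right)} + B{\left(-3,\frac{3}{8} \right)}\right) \left(-48\right) = \left(8^{2} + \left(-3\right)^{2}\right) \left(-48\right) = \left(64 + 9\right) \left(-48\right) = 73 \left(-48\right) = -3504$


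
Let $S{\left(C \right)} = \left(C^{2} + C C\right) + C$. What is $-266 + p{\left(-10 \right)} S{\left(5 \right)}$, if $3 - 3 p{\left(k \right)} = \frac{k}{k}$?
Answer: $- \frac{688}{3} \approx -229.33$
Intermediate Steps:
$S{\left(C \right)} = C + 2 C^{2}$ ($S{\left(C \right)} = \left(C^{2} + C^{2}\right) + C = 2 C^{2} + C = C + 2 C^{2}$)
$p{\left(k \right)} = \frac{2}{3}$ ($p{\left(k \right)} = 1 - \frac{k \frac{1}{k}}{3} = 1 - \frac{1}{3} = \frac{2}{3}$)
$-266 + p{\left(-10 \right)} S{\left(5 \right)} = -266 + \frac{2 \cdot 5 \left(1 + 2 \cdot 5\right)}{3} = -266 + \frac{2 \cdot 5 \left(1 + 10\right)}{3} = -266 + \frac{2 \cdot 5 \cdot 11}{3} = -266 + \frac{2}{3} \cdot 55 = -266 + \frac{110}{3} = - \frac{688}{3}$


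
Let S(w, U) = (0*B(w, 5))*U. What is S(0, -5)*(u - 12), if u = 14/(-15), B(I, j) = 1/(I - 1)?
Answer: 0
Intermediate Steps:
B(I, j) = 1/(-1 + I)
u = -14/15 (u = 14*(-1/15) = -14/15 ≈ -0.93333)
S(w, U) = 0 (S(w, U) = (0/(-1 + w))*U = 0*U = 0)
S(0, -5)*(u - 12) = 0*(-14/15 - 12) = 0*(-194/15) = 0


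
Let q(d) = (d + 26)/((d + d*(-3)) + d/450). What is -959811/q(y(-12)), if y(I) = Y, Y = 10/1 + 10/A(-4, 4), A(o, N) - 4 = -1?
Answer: 575246726/885 ≈ 6.5000e+5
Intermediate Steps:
A(o, N) = 3 (A(o, N) = 4 - 1 = 3)
Y = 40/3 (Y = 10/1 + 10/3 = 10*1 + 10*(1/3) = 10 + 10/3 = 40/3 ≈ 13.333)
y(I) = 40/3
q(d) = -450*(26 + d)/(899*d) (q(d) = (26 + d)/((d - 3*d) + d*(1/450)) = (26 + d)/(-2*d + d/450) = (26 + d)/((-899*d/450)) = (26 + d)*(-450/(899*d)) = -450*(26 + d)/(899*d))
-959811/q(y(-12)) = -959811*3596/(135*(-26 - 1*40/3)) = -959811*3596/(135*(-26 - 40/3)) = -959811/((450/899)*(3/40)*(-118/3)) = -959811/(-2655/1798) = -959811*(-1798/2655) = 575246726/885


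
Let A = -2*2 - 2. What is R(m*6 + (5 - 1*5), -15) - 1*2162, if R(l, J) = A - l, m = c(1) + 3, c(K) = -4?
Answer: -2162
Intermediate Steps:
m = -1 (m = -4 + 3 = -1)
A = -6 (A = -4 - 2 = -6)
R(l, J) = -6 - l
R(m*6 + (5 - 1*5), -15) - 1*2162 = (-6 - (-1*6 + (5 - 1*5))) - 1*2162 = (-6 - (-6 + (5 - 5))) - 2162 = (-6 - (-6 + 0)) - 2162 = (-6 - 1*(-6)) - 2162 = (-6 + 6) - 2162 = 0 - 2162 = -2162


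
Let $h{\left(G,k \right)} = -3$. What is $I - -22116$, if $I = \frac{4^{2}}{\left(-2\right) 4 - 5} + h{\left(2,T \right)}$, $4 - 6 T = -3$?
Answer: $\frac{287453}{13} \approx 22112.0$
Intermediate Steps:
$T = \frac{7}{6}$ ($T = \frac{2}{3} - - \frac{1}{2} = \frac{2}{3} + \frac{1}{2} = \frac{7}{6} \approx 1.1667$)
$I = - \frac{55}{13}$ ($I = \frac{4^{2}}{\left(-2\right) 4 - 5} - 3 = \frac{1}{-8 - 5} \cdot 16 - 3 = \frac{1}{-13} \cdot 16 - 3 = \left(- \frac{1}{13}\right) 16 - 3 = - \frac{16}{13} - 3 = - \frac{55}{13} \approx -4.2308$)
$I - -22116 = - \frac{55}{13} - -22116 = - \frac{55}{13} + 22116 = \frac{287453}{13}$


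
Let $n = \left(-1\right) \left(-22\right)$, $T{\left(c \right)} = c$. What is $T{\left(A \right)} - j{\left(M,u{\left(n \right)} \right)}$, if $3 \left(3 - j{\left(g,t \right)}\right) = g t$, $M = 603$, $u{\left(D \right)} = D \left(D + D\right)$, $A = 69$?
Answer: $194634$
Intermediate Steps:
$n = 22$
$u{\left(D \right)} = 2 D^{2}$ ($u{\left(D \right)} = D 2 D = 2 D^{2}$)
$j{\left(g,t \right)} = 3 - \frac{g t}{3}$
$T{\left(A \right)} - j{\left(M,u{\left(n \right)} \right)} = 69 - \left(3 - 201 \cdot 2 \cdot 22^{2}\right) = 69 - \left(3 - 201 \cdot 2 \cdot 484\right) = 69 - \left(3 - 201 \cdot 968\right) = 69 - \left(3 - 194568\right) = 69 - -194565 = 69 + 194565 = 194634$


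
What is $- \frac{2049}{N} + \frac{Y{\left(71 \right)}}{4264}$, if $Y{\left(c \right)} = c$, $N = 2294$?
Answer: $- \frac{4287031}{4890808} \approx -0.87655$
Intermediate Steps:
$- \frac{2049}{N} + \frac{Y{\left(71 \right)}}{4264} = - \frac{2049}{2294} + \frac{71}{4264} = - \frac{4287031}{4890808}$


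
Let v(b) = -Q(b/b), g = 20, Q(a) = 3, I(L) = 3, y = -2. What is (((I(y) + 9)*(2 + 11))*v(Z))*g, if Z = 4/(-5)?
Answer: -9360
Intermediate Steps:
Z = -4/5 (Z = 4*(-1/5) = -4/5 ≈ -0.80000)
v(b) = -3 (v(b) = -1*3 = -3)
(((I(y) + 9)*(2 + 11))*v(Z))*g = (((3 + 9)*(2 + 11))*(-3))*20 = ((12*13)*(-3))*20 = (156*(-3))*20 = -468*20 = -9360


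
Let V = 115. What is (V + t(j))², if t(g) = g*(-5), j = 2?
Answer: 11025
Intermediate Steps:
t(g) = -5*g
(V + t(j))² = (115 - 5*2)² = (115 - 10)² = 105² = 11025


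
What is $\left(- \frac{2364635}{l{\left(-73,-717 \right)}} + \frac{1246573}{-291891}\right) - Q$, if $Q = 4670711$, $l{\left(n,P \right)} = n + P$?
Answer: $- \frac{215269637534735}{46118778} \approx -4.6677 \cdot 10^{6}$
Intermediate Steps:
$l{\left(n,P \right)} = P + n$
$\left(- \frac{2364635}{l{\left(-73,-717 \right)}} + \frac{1246573}{-291891}\right) - Q = \left(- \frac{2364635}{-717 - 73} + \frac{1246573}{-291891}\right) - 4670711 = \left(- \frac{2364635}{-790} + 1246573 \left(- \frac{1}{291891}\right)\right) - 4670711 = \left(\left(-2364635\right) \left(- \frac{1}{790}\right) - \frac{1246573}{291891}\right) - 4670711 = \left(\frac{472927}{158} - \frac{1246573}{291891}\right) - 4670711 = \frac{137846176423}{46118778} - 4670711 = - \frac{215269637534735}{46118778}$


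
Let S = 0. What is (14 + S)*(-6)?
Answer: -84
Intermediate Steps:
(14 + S)*(-6) = (14 + 0)*(-6) = 14*(-6) = -84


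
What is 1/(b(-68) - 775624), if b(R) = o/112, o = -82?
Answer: -56/43434985 ≈ -1.2893e-6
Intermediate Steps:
b(R) = -41/56 (b(R) = -82/112 = -82*1/112 = -41/56)
1/(b(-68) - 775624) = 1/(-41/56 - 775624) = 1/(-43434985/56) = -56/43434985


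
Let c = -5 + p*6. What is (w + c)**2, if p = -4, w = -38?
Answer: 4489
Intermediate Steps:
c = -29 (c = -5 - 4*6 = -5 - 24 = -29)
(w + c)**2 = (-38 - 29)**2 = (-67)**2 = 4489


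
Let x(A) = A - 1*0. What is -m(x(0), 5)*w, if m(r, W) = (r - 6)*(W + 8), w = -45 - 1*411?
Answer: -35568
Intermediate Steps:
w = -456 (w = -45 - 411 = -456)
x(A) = A (x(A) = A + 0 = A)
m(r, W) = (-6 + r)*(8 + W)
-m(x(0), 5)*w = -(-48 - 6*5 + 8*0 + 5*0)*(-456) = -(-48 - 30 + 0 + 0)*(-456) = -(-78)*(-456) = -1*35568 = -35568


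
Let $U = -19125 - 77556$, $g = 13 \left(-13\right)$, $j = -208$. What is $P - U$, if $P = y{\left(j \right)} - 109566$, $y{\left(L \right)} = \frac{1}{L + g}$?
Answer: $- \frac{4857646}{377} \approx -12885.0$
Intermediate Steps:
$g = -169$
$U = -96681$ ($U = -19125 - 77556 = -96681$)
$y{\left(L \right)} = \frac{1}{-169 + L}$ ($y{\left(L \right)} = \frac{1}{L - 169} = \frac{1}{-169 + L}$)
$P = - \frac{41306383}{377}$ ($P = \frac{1}{-169 - 208} - 109566 = \frac{1}{-377} - 109566 = - \frac{1}{377} - 109566 = - \frac{41306383}{377} \approx -1.0957 \cdot 10^{5}$)
$P - U = - \frac{41306383}{377} - -96681 = - \frac{41306383}{377} + 96681 = - \frac{4857646}{377}$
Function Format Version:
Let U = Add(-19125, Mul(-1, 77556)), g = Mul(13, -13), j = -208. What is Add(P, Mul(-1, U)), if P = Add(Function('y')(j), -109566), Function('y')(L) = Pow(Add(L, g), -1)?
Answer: Rational(-4857646, 377) ≈ -12885.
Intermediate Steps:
g = -169
U = -96681 (U = Add(-19125, -77556) = -96681)
Function('y')(L) = Pow(Add(-169, L), -1) (Function('y')(L) = Pow(Add(L, -169), -1) = Pow(Add(-169, L), -1))
P = Rational(-41306383, 377) (P = Add(Pow(Add(-169, -208), -1), -109566) = Add(Pow(-377, -1), -109566) = Add(Rational(-1, 377), -109566) = Rational(-41306383, 377) ≈ -1.0957e+5)
Add(P, Mul(-1, U)) = Add(Rational(-41306383, 377), Mul(-1, -96681)) = Add(Rational(-41306383, 377), 96681) = Rational(-4857646, 377)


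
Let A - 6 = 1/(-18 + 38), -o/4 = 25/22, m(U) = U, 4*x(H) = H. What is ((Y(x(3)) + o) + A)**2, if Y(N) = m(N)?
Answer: 15376/3025 ≈ 5.0830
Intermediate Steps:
x(H) = H/4
o = -50/11 (o = -100/22 = -4*25/22 = -50/11 ≈ -4.5455)
Y(N) = N
A = 121/20 (A = 6 + 1/(-18 + 38) = 6 + 1/20 = 121/20 ≈ 6.0500)
((Y(x(3)) + o) + A)**2 = (((1/4)*3 - 50/11) + 121/20)**2 = ((3/4 - 50/11) + 121/20)**2 = (-167/44 + 121/20)**2 = (124/55)**2 = 15376/3025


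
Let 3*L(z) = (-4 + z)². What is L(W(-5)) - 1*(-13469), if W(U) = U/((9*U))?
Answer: 3274192/243 ≈ 13474.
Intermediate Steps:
W(U) = ⅑ (W(U) = U*(1/(9*U)) = ⅑)
L(z) = (-4 + z)²/3
L(W(-5)) - 1*(-13469) = (-4 + ⅑)²/3 - 1*(-13469) = (-35/9)²/3 + 13469 = (⅓)*(1225/81) + 13469 = 1225/243 + 13469 = 3274192/243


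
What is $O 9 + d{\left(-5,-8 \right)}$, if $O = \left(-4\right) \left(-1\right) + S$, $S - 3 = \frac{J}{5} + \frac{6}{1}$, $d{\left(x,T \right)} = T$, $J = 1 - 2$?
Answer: $\frac{536}{5} \approx 107.2$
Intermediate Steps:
$J = -1$
$S = \frac{44}{5}$ ($S = 3 + \left(- \frac{1}{5} + \frac{6}{1}\right) = 3 + \left(\left(-1\right) \frac{1}{5} + 6 \cdot 1\right) = 3 + \left(- \frac{1}{5} + 6\right) = 3 + \frac{29}{5} = \frac{44}{5} \approx 8.8$)
$O = \frac{64}{5}$ ($O = \left(-4\right) \left(-1\right) + \frac{44}{5} = 4 + \frac{44}{5} = \frac{64}{5} \approx 12.8$)
$O 9 + d{\left(-5,-8 \right)} = \frac{64}{5} \cdot 9 - 8 = \frac{576}{5} - 8 = \frac{536}{5}$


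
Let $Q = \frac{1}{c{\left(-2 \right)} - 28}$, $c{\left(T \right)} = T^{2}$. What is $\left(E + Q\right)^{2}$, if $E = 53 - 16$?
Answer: $\frac{786769}{576} \approx 1365.9$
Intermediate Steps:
$Q = - \frac{1}{24}$ ($Q = \frac{1}{\left(-2\right)^{2} - 28} = \frac{1}{4 - 28} = \frac{1}{-24} = - \frac{1}{24} \approx -0.041667$)
$E = 37$
$\left(E + Q\right)^{2} = \left(37 - \frac{1}{24}\right)^{2} = \left(\frac{887}{24}\right)^{2} = \frac{786769}{576}$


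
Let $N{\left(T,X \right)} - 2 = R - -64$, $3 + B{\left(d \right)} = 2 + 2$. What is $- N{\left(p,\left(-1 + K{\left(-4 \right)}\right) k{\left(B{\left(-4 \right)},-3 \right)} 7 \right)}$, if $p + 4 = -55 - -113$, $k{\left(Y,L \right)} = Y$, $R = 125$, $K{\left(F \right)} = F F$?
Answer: $-191$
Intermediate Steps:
$K{\left(F \right)} = F^{2}$
$B{\left(d \right)} = 1$ ($B{\left(d \right)} = -3 + \left(2 + 2\right) = -3 + 4 = 1$)
$p = 54$ ($p = -4 - -58 = -4 + \left(-55 + 113\right) = -4 + 58 = 54$)
$N{\left(T,X \right)} = 191$ ($N{\left(T,X \right)} = 2 + \left(125 - -64\right) = 2 + \left(125 + 64\right) = 2 + 189 = 191$)
$- N{\left(p,\left(-1 + K{\left(-4 \right)}\right) k{\left(B{\left(-4 \right)},-3 \right)} 7 \right)} = \left(-1\right) 191 = -191$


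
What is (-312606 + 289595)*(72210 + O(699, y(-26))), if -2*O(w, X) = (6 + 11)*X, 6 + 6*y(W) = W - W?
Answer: -3323639807/2 ≈ -1.6618e+9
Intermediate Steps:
y(W) = -1 (y(W) = -1 + (W - W)/6 = -1 + (⅙)*0 = -1 + 0 = -1)
O(w, X) = -17*X/2 (O(w, X) = -(6 + 11)*X/2 = -17*X/2)
(-312606 + 289595)*(72210 + O(699, y(-26))) = (-312606 + 289595)*(72210 - 17/2*(-1)) = -23011*(72210 + 17/2) = -23011*144437/2 = -3323639807/2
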